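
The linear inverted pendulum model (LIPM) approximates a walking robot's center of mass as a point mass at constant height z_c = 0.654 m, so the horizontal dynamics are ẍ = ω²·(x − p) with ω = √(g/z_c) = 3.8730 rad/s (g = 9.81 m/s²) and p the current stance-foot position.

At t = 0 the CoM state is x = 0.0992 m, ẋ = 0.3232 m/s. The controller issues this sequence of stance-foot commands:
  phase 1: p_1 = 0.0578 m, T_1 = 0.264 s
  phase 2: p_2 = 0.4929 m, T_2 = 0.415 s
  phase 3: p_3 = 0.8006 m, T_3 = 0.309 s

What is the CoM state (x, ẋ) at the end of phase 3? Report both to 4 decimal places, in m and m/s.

x = -0.4953, ẋ = -4.5532

phase 1: p=0.0578, T=0.264, ωT=1.022472, cosh=1.569882, sinh=1.210177; start (x,ẋ)=(0.099200, 0.323200) → end (x,ẋ)=(0.223782, 0.701428)
phase 2: p=0.4929, T=0.415, ωT=1.607295, cosh=2.594863, sinh=2.394434; start (x,ẋ)=(0.223782, 0.701428) → end (x,ẋ)=(0.228224, -0.675596)
phase 3: p=0.8006, T=0.309, ωT=1.196757, cosh=1.805770, sinh=1.503597; start (x,ẋ)=(0.228224, -0.675596) → end (x,ẋ)=(-0.495262, -4.553162)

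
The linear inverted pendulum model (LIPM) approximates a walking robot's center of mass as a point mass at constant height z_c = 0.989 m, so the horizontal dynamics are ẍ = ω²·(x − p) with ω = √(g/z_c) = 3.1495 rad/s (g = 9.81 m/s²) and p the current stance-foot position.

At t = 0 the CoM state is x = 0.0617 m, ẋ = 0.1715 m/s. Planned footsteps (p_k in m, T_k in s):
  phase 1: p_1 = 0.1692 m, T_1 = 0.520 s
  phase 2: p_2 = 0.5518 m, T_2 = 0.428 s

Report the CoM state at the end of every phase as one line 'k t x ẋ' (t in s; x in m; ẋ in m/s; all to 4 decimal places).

phase 1: p=0.1692, T=0.520, ωT=1.637740, cosh=2.668975, sinh=2.474557; start (x,ẋ)=(0.061700, 0.171500) → end (x,ẋ)=(0.017032, -0.380084)
phase 2: p=0.5518, T=0.428, ωT=1.347986, cosh=2.054714, sinh=1.794951; start (x,ẋ)=(0.017032, -0.380084) → end (x,ẋ)=(-0.763611, -3.804112)

1 0.5200 0.0170 -0.3801
2 0.9480 -0.7636 -3.8041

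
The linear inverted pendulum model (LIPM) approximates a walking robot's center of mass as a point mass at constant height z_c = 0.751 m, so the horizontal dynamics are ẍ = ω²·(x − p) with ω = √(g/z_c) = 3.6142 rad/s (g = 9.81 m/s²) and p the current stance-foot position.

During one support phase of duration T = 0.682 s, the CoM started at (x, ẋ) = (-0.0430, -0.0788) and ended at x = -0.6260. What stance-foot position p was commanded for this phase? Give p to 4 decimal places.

p = 0.0496

ωT = 3.6142·0.682 = 2.464884; cosh(ωT) = 5.923571, sinh(ωT) = 5.838552
x(T) = p + (x₀−p)·cosh(ωT) + (ẋ₀/ω)·sinh(ωT) ⇒ p·(1 − cosh) = x(T) − x₀·cosh − (ẋ₀/ω)·sinh
numerator   = -0.6260 − (-0.0430)·5.923571 − (-0.0788/3.6142)·5.838552 = -0.243989
denominator = 1 − 5.923571 = -4.923571
p = -0.243989 / -4.923571 = 0.0496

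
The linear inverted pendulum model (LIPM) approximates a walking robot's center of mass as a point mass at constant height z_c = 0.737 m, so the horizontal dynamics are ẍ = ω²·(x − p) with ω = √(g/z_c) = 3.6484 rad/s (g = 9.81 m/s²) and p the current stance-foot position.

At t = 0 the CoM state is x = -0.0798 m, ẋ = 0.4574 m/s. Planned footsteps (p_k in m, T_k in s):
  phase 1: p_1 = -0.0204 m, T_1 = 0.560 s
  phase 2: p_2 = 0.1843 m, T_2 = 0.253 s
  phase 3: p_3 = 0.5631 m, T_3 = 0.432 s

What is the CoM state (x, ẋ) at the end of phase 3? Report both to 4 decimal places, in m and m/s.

phase 1: p=-0.0204, T=0.560, ωT=2.043104, cosh=3.922072, sinh=3.792446; start (x,ẋ)=(-0.079800, 0.457400) → end (x,ẋ)=(0.222088, 0.972076)
phase 2: p=0.1843, T=0.253, ωT=0.923045, cosh=1.457125, sinh=1.059818; start (x,ẋ)=(0.222088, 0.972076) → end (x,ẋ)=(0.521739, 1.562549)
phase 3: p=0.5631, T=0.432, ωT=1.576109, cosh=2.521440, sinh=2.314661; start (x,ẋ)=(0.521739, 1.562549) → end (x,ẋ)=(1.450141, 3.590584)

x = 1.4501, ẋ = 3.5906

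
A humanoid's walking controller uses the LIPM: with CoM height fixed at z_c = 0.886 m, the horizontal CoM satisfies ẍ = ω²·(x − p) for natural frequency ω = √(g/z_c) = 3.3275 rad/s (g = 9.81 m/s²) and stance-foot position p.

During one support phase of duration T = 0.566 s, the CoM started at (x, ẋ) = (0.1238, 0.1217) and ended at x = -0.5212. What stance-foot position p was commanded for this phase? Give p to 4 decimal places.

ωT = 3.3275·0.566 = 1.883365; cosh(ωT) = 3.363836, sinh(ωT) = 3.211759
x(T) = p + (x₀−p)·cosh(ωT) + (ẋ₀/ω)·sinh(ωT) ⇒ p·(1 − cosh) = x(T) − x₀·cosh − (ẋ₀/ω)·sinh
numerator   = -0.5212 − (0.1238)·3.363836 − (0.1217/3.3275)·3.211759 = -1.055110
denominator = 1 − 3.363836 = -2.363836
p = -1.055110 / -2.363836 = 0.4464

p = 0.4464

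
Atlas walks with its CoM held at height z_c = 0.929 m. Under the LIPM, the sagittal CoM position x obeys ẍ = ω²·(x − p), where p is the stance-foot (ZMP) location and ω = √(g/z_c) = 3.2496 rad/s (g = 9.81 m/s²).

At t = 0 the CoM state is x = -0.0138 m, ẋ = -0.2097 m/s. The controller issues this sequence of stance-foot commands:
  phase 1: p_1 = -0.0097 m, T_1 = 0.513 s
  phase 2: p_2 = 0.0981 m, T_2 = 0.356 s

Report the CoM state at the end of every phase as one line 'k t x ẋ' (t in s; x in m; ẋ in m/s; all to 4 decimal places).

1 0.5130 -0.1857 -0.6092
2 0.8690 -0.6664 -2.3859

phase 1: p=-0.0097, T=0.513, ωT=1.667045, cosh=2.742648, sinh=2.553844; start (x,ẋ)=(-0.013800, -0.209700) → end (x,ẋ)=(-0.185747, -0.609159)
phase 2: p=0.0981, T=0.356, ωT=1.156858, cosh=1.747199, sinh=1.432726; start (x,ẋ)=(-0.185747, -0.609159) → end (x,ẋ)=(-0.666411, -2.385853)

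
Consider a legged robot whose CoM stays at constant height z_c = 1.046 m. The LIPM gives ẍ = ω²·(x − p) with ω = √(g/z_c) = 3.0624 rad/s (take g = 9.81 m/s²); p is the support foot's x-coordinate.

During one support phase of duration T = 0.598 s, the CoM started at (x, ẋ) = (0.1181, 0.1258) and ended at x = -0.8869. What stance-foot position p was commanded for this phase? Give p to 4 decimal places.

p = 0.6314

ωT = 3.0624·0.598 = 1.831315; cosh(ωT) = 3.201147, sinh(ωT) = 3.040944
x(T) = p + (x₀−p)·cosh(ωT) + (ẋ₀/ω)·sinh(ωT) ⇒ p·(1 − cosh) = x(T) − x₀·cosh − (ẋ₀/ω)·sinh
numerator   = -0.8869 − (0.1181)·3.201147 − (0.1258/3.0624)·3.040944 = -1.389874
denominator = 1 − 3.201147 = -2.201147
p = -1.389874 / -2.201147 = 0.6314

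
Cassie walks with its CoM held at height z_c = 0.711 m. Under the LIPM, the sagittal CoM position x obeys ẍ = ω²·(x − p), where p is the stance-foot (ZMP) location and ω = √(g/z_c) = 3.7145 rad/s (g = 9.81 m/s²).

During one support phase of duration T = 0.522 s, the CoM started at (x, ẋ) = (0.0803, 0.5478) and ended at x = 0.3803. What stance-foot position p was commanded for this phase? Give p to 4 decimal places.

p = 0.1596

ωT = 3.7145·0.522 = 1.938969; cosh(ωT) = 3.547716, sinh(ωT) = 3.403864
x(T) = p + (x₀−p)·cosh(ωT) + (ẋ₀/ω)·sinh(ωT) ⇒ p·(1 − cosh) = x(T) − x₀·cosh − (ẋ₀/ω)·sinh
numerator   = 0.3803 − (0.0803)·3.547716 − (0.5478/3.7145)·3.403864 = -0.406570
denominator = 1 − 3.547716 = -2.547716
p = -0.406570 / -2.547716 = 0.1596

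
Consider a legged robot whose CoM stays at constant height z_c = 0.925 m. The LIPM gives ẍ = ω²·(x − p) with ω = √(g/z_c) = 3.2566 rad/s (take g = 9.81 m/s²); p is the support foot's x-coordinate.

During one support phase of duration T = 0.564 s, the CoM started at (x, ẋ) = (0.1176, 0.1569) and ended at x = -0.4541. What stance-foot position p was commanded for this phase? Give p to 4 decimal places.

p = 0.4418

ωT = 3.2566·0.564 = 1.836722; cosh(ωT) = 3.217637, sinh(ωT) = 3.058298
x(T) = p + (x₀−p)·cosh(ωT) + (ẋ₀/ω)·sinh(ωT) ⇒ p·(1 − cosh) = x(T) − x₀·cosh − (ẋ₀/ω)·sinh
numerator   = -0.4541 − (0.1176)·3.217637 − (0.1569/3.2566)·3.058298 = -0.979840
denominator = 1 − 3.217637 = -2.217637
p = -0.979840 / -2.217637 = 0.4418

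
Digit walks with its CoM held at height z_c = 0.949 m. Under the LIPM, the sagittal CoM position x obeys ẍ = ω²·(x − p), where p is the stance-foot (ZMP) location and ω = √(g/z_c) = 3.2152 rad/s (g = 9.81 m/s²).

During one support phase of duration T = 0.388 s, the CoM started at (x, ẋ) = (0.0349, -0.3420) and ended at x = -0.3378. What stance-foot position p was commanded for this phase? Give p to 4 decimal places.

ωT = 3.2152·0.388 = 1.247498; cosh(ωT) = 1.884421, sinh(ωT) = 1.597198
x(T) = p + (x₀−p)·cosh(ωT) + (ẋ₀/ω)·sinh(ωT) ⇒ p·(1 − cosh) = x(T) − x₀·cosh − (ẋ₀/ω)·sinh
numerator   = -0.3378 − (0.0349)·1.884421 − (-0.3420/3.2152)·1.597198 = -0.233673
denominator = 1 − 1.884421 = -0.884421
p = -0.233673 / -0.884421 = 0.2642

p = 0.2642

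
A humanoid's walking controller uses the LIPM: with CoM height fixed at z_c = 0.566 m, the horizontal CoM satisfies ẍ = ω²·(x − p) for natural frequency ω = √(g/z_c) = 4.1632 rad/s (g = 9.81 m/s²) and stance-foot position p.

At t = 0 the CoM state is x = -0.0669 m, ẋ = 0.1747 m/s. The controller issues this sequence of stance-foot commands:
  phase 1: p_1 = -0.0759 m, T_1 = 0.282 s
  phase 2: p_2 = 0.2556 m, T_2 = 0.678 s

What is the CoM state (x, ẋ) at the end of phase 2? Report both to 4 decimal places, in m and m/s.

x = -1.1561, ẋ = -5.7925

phase 1: p=-0.0759, T=0.282, ωT=1.174022, cosh=1.772050, sinh=1.462929; start (x,ẋ)=(-0.066900, 0.174700) → end (x,ẋ)=(0.001437, 0.364391)
phase 2: p=0.2556, T=0.678, ωT=2.822650, cosh=8.440405, sinh=8.380957; start (x,ẋ)=(0.001437, 0.364391) → end (x,ẋ)=(-1.156079, -5.792536)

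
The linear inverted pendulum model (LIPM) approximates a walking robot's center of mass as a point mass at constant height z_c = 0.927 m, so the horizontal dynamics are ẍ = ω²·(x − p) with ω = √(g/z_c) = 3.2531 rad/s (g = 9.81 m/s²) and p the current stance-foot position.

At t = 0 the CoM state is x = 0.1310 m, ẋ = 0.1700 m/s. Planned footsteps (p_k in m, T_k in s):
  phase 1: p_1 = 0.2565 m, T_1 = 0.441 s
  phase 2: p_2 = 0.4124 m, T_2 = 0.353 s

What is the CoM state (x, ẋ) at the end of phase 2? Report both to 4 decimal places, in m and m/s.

phase 1: p=0.2565, T=0.441, ωT=1.434617, cosh=2.218122, sinh=1.979915; start (x,ẋ)=(0.131000, 0.170000) → end (x,ẋ)=(0.081592, -0.431248)
phase 2: p=0.4124, T=0.353, ωT=1.148344, cosh=1.735065, sinh=1.417903; start (x,ẋ)=(0.081592, -0.431248) → end (x,ẋ)=(-0.349538, -2.274122)

x = -0.3495, ẋ = -2.2741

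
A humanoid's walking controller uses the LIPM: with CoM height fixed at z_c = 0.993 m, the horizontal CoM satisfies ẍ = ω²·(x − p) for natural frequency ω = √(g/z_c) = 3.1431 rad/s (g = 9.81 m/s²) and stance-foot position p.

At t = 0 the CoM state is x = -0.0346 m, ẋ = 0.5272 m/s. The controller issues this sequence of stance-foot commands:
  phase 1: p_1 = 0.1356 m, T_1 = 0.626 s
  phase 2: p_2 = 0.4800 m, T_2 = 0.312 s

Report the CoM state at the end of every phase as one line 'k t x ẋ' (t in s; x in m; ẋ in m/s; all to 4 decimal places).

1 0.6260 0.1032 0.0465
2 0.9380 -0.0761 -1.2862

phase 1: p=0.1356, T=0.626, ωT=1.967581, cosh=3.646572, sinh=3.506777; start (x,ẋ)=(-0.034600, 0.527200) → end (x,ẋ)=(0.103154, 0.046503)
phase 2: p=0.4800, T=0.312, ωT=0.980647, cosh=1.520625, sinh=1.145556; start (x,ẋ)=(0.103154, 0.046503) → end (x,ẋ)=(-0.076093, -1.286158)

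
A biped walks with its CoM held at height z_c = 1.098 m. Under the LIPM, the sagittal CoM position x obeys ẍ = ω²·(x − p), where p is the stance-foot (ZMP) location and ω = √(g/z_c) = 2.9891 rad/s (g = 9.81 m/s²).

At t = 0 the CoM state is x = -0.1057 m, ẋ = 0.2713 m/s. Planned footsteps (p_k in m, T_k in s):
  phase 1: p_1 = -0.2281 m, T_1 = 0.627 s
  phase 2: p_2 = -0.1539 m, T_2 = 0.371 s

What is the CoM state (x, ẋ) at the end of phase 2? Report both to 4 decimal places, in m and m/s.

x = 1.8271, ẋ = 5.9899

phase 1: p=-0.2281, T=0.627, ωT=1.874166, cosh=3.334432, sinh=3.180949; start (x,ẋ)=(-0.105700, 0.271300) → end (x,ẋ)=(0.468747, 2.068432)
phase 2: p=-0.1539, T=0.371, ωT=1.108956, cosh=1.680548, sinh=1.350645; start (x,ẋ)=(0.468747, 2.068432) → end (x,ẋ)=(1.827123, 5.989858)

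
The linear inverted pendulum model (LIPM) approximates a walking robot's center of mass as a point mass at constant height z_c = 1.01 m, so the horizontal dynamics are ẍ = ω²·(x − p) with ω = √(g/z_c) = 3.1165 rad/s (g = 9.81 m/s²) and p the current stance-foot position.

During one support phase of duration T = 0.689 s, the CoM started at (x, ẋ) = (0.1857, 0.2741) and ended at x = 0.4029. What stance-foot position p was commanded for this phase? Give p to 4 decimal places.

ωT = 3.1165·0.689 = 2.147268; cosh(ωT) = 4.339122, sinh(ωT) = 4.222319
x(T) = p + (x₀−p)·cosh(ωT) + (ẋ₀/ω)·sinh(ωT) ⇒ p·(1 − cosh) = x(T) − x₀·cosh − (ẋ₀/ω)·sinh
numerator   = 0.4029 − (0.1857)·4.339122 − (0.2741/3.1165)·4.222319 = -0.774233
denominator = 1 − 4.339122 = -3.339122
p = -0.774233 / -3.339122 = 0.2319

p = 0.2319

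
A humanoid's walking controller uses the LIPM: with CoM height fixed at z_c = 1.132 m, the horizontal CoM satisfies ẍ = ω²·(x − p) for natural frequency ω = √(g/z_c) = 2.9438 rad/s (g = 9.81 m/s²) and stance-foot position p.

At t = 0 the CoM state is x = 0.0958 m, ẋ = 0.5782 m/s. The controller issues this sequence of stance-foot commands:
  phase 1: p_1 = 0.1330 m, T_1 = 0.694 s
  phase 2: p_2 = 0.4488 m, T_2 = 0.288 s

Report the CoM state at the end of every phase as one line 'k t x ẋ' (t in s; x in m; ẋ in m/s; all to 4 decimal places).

phase 1: p=0.1330, T=0.694, ωT=2.042997, cosh=3.921667, sinh=3.792027; start (x,ẋ)=(0.095800, 0.578200) → end (x,ẋ)=(0.731917, 1.852245)
phase 2: p=0.4488, T=0.288, ωT=0.847814, cosh=1.381445, sinh=0.953094; start (x,ẋ)=(0.731917, 1.852245) → end (x,ẋ)=(1.439599, 3.353120)

1 0.6940 0.7319 1.8522
2 0.9820 1.4396 3.3531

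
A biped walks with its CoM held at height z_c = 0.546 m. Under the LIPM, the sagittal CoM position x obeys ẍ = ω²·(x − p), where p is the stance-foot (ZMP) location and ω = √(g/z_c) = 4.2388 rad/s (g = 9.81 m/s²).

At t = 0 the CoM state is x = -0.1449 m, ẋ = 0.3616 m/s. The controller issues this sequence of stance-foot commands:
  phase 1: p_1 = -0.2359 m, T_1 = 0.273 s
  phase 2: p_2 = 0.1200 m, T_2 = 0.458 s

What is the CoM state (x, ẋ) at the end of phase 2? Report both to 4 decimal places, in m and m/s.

x = 0.8086, ẋ = 3.1343

phase 1: p=-0.2359, T=0.273, ωT=1.157192, cosh=1.747679, sinh=1.433311; start (x,ẋ)=(-0.144900, 0.361600) → end (x,ẋ)=(0.045410, 1.184833)
phase 2: p=0.1200, T=0.458, ωT=1.941370, cosh=3.555900, sinh=3.412393; start (x,ẋ)=(0.045410, 1.184833) → end (x,ẋ)=(0.808602, 3.134251)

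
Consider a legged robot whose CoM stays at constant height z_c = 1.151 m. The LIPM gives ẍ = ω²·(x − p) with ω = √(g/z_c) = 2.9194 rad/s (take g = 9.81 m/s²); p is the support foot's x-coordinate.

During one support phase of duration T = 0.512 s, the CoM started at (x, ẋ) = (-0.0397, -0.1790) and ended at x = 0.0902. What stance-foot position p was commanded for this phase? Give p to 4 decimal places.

p = -0.2333

ωT = 2.9194·0.512 = 1.494733; cosh(ωT) = 2.341227, sinh(ωT) = 2.116918
x(T) = p + (x₀−p)·cosh(ωT) + (ẋ₀/ω)·sinh(ωT) ⇒ p·(1 − cosh) = x(T) − x₀·cosh − (ẋ₀/ω)·sinh
numerator   = 0.0902 − (-0.0397)·2.341227 − (-0.1790/2.9194)·2.116918 = 0.312943
denominator = 1 − 2.341227 = -1.341227
p = 0.312943 / -1.341227 = -0.2333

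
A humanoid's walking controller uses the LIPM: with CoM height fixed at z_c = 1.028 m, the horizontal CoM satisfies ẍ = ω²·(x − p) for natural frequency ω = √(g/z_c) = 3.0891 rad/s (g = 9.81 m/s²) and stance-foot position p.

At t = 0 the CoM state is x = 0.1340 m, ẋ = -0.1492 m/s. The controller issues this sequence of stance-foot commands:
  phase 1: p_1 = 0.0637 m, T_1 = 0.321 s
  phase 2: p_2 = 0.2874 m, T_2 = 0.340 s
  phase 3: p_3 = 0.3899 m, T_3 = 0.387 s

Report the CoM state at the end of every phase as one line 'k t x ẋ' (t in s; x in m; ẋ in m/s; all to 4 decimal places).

phase 1: p=0.0637, T=0.321, ωT=0.991601, cosh=1.533265, sinh=1.162282; start (x,ẋ)=(0.134000, -0.149200) → end (x,ẋ)=(0.115352, 0.023642)
phase 2: p=0.2874, T=0.340, ωT=1.050294, cosh=1.604163, sinh=1.254328; start (x,ẋ)=(0.115352, 0.023642) → end (x,ẋ)=(0.021006, -0.628717)
phase 3: p=0.3899, T=0.387, ωT=1.195482, cosh=1.803854, sinh=1.501296; start (x,ẋ)=(0.021006, -0.628717) → end (x,ẋ)=(-0.581086, -2.844915)

1 0.3210 0.1154 0.0236
2 0.6610 0.0210 -0.6287
3 1.0480 -0.5811 -2.8449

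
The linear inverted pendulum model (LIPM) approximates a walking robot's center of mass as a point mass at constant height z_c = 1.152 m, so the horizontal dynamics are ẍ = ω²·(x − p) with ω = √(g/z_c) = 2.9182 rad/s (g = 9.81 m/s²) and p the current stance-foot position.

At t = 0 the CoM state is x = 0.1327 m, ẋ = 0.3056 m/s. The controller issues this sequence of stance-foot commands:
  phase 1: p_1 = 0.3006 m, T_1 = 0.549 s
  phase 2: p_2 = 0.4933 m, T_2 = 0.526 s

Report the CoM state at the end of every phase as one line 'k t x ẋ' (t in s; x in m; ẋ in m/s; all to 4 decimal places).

phase 1: p=0.3006, T=0.549, ωT=1.602092, cosh=2.582439, sinh=2.380965; start (x,ẋ)=(0.132700, 0.305600) → end (x,ẋ)=(0.116348, -0.377398)
phase 2: p=0.4933, T=0.526, ωT=1.534973, cosh=2.428331, sinh=2.212870; start (x,ẋ)=(0.116348, -0.377398) → end (x,ẋ)=(-0.708245, -3.350651)

1 0.5490 0.1163 -0.3774
2 1.0750 -0.7082 -3.3507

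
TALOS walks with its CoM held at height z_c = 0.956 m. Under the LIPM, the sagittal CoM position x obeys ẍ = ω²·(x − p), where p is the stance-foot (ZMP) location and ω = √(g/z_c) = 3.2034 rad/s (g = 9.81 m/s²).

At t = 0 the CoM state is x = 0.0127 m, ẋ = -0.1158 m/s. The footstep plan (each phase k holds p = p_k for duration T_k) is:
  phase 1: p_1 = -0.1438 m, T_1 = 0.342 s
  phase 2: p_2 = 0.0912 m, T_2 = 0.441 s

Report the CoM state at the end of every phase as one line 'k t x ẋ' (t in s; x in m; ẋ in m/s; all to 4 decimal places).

phase 1: p=-0.1438, T=0.342, ωT=1.095563, cosh=1.662608, sinh=1.328257; start (x,ẋ)=(0.012700, -0.115800) → end (x,ẋ)=(0.068383, 0.473368)
phase 2: p=0.0912, T=0.441, ωT=1.412699, cosh=2.175256, sinh=1.931771; start (x,ẋ)=(0.068383, 0.473368) → end (x,ẋ)=(0.327026, 0.888499)

1 0.3420 0.0684 0.4734
2 0.7830 0.3270 0.8885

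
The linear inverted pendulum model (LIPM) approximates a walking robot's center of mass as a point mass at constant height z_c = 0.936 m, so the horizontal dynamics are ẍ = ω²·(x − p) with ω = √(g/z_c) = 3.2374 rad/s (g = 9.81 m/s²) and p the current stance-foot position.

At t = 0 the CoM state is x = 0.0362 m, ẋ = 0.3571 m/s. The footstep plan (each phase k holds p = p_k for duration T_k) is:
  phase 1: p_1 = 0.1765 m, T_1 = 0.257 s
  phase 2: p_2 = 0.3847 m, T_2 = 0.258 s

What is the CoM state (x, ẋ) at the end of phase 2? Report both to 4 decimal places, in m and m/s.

x = -0.0036, ẋ = -0.8114

phase 1: p=0.1765, T=0.257, ωT=0.832012, cosh=1.366555, sinh=0.931382; start (x,ẋ)=(0.036200, 0.357100) → end (x,ẋ)=(0.087508, 0.064956)
phase 2: p=0.3847, T=0.258, ωT=0.835249, cosh=1.369577, sinh=0.935811; start (x,ẋ)=(0.087508, 0.064956) → end (x,ẋ)=(-0.003551, -0.811409)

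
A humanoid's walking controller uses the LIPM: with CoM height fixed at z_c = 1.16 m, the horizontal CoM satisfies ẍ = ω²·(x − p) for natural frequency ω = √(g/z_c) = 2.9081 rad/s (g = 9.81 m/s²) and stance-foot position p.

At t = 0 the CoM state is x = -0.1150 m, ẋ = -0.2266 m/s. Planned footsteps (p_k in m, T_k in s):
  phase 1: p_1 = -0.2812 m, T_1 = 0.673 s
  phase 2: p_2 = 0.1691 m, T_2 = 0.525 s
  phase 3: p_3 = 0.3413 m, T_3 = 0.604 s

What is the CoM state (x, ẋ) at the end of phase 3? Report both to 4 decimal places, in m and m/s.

x = 2.1481, ẋ = 5.3862

phase 1: p=-0.2812, T=0.673, ωT=1.957151, cosh=3.610196, sinh=3.468936; start (x,ẋ)=(-0.115000, -0.226600) → end (x,ẋ)=(0.048514, 0.858557)
phase 2: p=0.1691, T=0.525, ωT=1.526753, cosh=2.410222, sinh=2.192982; start (x,ẋ)=(0.048514, 0.858557) → end (x,ẋ)=(0.525894, 1.300288)
phase 3: p=0.3413, T=0.604, ωT=1.756492, cosh=2.982367, sinh=2.809718; start (x,ẋ)=(0.525894, 1.300288) → end (x,ẋ)=(2.148127, 5.386245)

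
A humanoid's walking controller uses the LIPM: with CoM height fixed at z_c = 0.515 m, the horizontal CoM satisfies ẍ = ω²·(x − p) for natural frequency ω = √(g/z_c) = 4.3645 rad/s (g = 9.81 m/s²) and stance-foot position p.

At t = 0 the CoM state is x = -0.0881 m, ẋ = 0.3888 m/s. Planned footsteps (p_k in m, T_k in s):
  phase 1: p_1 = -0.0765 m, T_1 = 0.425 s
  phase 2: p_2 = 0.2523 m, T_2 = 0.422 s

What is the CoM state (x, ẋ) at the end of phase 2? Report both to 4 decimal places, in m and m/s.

phase 1: p=-0.0765, T=0.425, ωT=1.854912, cosh=3.273803, sinh=3.117336; start (x,ẋ)=(-0.088100, 0.388800) → end (x,ẋ)=(0.163224, 1.115029)
phase 2: p=0.2523, T=0.422, ωT=1.841819, cosh=3.233265, sinh=3.074737; start (x,ẋ)=(0.163224, 1.115029) → end (x,ẋ)=(0.749817, 2.409808)

x = 0.7498, ẋ = 2.4098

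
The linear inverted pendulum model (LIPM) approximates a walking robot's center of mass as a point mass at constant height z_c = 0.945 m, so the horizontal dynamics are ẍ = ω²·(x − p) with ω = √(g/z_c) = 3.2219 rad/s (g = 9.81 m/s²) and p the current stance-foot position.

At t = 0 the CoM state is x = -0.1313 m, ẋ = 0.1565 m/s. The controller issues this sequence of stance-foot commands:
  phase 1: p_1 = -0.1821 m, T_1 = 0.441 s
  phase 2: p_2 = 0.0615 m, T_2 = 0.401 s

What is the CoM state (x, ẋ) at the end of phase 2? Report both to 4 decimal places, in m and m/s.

phase 1: p=-0.1821, T=0.441, ωT=1.420858, cosh=2.191089, sinh=1.949582; start (x,ẋ)=(-0.131300, 0.156500) → end (x,ẋ)=(0.023906, 0.661998)
phase 2: p=0.0615, T=0.401, ωT=1.291982, cosh=1.957360, sinh=1.682634; start (x,ẋ)=(0.023906, 0.661998) → end (x,ẋ)=(0.333643, 1.091961)

x = 0.3336, ẋ = 1.0920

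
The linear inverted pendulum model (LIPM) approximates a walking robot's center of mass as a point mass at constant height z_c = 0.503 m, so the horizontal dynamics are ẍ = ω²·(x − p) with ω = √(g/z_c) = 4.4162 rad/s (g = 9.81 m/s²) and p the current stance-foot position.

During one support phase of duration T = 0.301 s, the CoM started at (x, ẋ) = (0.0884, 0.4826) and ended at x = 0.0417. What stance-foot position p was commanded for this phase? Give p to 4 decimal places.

ωT = 4.4162·0.301 = 1.329276; cosh(ωT) = 2.021488, sinh(ωT) = 1.756819
x(T) = p + (x₀−p)·cosh(ωT) + (ẋ₀/ω)·sinh(ωT) ⇒ p·(1 − cosh) = x(T) − x₀·cosh − (ẋ₀/ω)·sinh
numerator   = 0.0417 − (0.0884)·2.021488 − (0.4826/4.4162)·1.756819 = -0.328984
denominator = 1 − 2.021488 = -1.021488
p = -0.328984 / -1.021488 = 0.3221

p = 0.3221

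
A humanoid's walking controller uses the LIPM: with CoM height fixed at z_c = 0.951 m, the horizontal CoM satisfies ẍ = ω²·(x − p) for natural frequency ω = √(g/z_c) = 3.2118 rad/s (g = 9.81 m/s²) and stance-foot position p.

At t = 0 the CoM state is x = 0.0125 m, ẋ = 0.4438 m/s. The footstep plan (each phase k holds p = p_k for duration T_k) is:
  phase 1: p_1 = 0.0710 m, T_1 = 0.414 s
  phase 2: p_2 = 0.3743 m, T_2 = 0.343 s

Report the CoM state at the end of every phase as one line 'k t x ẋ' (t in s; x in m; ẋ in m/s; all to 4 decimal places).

phase 1: p=0.0710, T=0.414, ωT=1.329685, cosh=2.022207, sinh=1.757646; start (x,ẋ)=(0.012500, 0.443800) → end (x,ẋ)=(0.195569, 0.567211)
phase 2: p=0.3743, T=0.343, ωT=1.101647, cosh=1.670721, sinh=1.338398; start (x,ẋ)=(0.195569, 0.567211) → end (x,ẋ)=(0.312054, 0.179346)

1 0.4140 0.1956 0.5672
2 0.7570 0.3121 0.1793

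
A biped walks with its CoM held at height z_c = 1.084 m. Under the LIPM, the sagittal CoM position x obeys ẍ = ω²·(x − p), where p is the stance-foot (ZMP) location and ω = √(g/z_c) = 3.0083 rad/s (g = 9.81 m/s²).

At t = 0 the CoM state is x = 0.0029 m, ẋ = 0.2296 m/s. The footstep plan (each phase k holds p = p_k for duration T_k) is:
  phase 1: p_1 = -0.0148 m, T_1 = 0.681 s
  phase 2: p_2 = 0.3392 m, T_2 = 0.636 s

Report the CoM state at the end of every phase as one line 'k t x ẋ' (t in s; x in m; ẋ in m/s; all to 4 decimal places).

1 0.6810 0.3461 1.1085
2 1.3170 1.5841 3.9057

phase 1: p=-0.0148, T=0.681, ωT=2.048652, cosh=3.943174, sinh=3.814265; start (x,ẋ)=(0.002900, 0.229600) → end (x,ẋ)=(0.346107, 1.108451)
phase 2: p=0.3392, T=0.636, ωT=1.913279, cosh=3.461431, sinh=3.313836; start (x,ẋ)=(0.346107, 1.108451) → end (x,ẋ)=(1.584138, 3.905684)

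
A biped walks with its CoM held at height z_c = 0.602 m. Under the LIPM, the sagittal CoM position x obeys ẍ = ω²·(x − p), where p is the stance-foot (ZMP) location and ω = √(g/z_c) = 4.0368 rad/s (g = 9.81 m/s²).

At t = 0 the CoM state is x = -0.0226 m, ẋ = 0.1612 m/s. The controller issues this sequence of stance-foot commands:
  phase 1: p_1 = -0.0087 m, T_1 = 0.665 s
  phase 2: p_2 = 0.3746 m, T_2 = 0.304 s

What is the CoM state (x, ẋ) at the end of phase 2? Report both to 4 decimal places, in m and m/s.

phase 1: p=-0.0087, T=0.665, ωT=2.684472, cosh=7.359361, sinh=7.291103; start (x,ẋ)=(-0.022600, 0.161200) → end (x,ẋ)=(0.180158, 0.777214)
phase 2: p=0.3746, T=0.304, ωT=1.227187, cosh=1.852368, sinh=1.559252; start (x,ẋ)=(0.180158, 0.777214) → end (x,ẋ)=(0.314628, 0.215791)

x = 0.3146, ẋ = 0.2158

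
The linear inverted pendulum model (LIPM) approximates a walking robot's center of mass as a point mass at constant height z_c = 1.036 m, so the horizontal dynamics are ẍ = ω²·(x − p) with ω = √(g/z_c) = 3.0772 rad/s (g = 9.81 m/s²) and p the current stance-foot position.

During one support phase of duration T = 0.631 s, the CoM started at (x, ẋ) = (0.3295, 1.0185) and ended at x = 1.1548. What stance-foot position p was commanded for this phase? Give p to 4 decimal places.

p = 0.4486

ωT = 3.0772·0.631 = 1.941713; cosh(ωT) = 3.557070, sinh(ωT) = 3.413612
x(T) = p + (x₀−p)·cosh(ωT) + (ẋ₀/ω)·sinh(ωT) ⇒ p·(1 − cosh) = x(T) − x₀·cosh − (ẋ₀/ω)·sinh
numerator   = 1.1548 − (0.3295)·3.557070 − (1.0185/3.0772)·3.413612 = -1.147101
denominator = 1 − 3.557070 = -2.557070
p = -1.147101 / -2.557070 = 0.4486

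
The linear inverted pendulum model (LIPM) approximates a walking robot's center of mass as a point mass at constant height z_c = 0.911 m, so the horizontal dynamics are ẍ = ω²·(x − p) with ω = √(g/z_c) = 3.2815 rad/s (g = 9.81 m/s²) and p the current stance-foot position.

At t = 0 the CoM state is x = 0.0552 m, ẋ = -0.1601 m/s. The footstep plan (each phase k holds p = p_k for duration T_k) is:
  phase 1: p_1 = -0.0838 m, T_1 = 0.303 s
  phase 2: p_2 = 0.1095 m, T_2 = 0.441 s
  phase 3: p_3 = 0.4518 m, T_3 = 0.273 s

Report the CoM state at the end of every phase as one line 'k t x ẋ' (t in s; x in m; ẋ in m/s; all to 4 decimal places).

phase 1: p=-0.0838, T=0.303, ωT=0.994294, cosh=1.536401, sinh=1.166416; start (x,ẋ)=(0.055200, -0.160100) → end (x,ẋ)=(0.072852, 0.286058)
phase 2: p=0.1095, T=0.441, ωT=1.447141, cosh=2.243094, sinh=2.007852; start (x,ẋ)=(0.072852, 0.286058) → end (x,ẋ)=(0.202325, 0.400188)
phase 3: p=0.4518, T=0.273, ωT=0.895850, cosh=1.428838, sinh=1.020578; start (x,ẋ)=(0.202325, 0.400188) → end (x,ẋ)=(0.219803, -0.263694)

1 0.3030 0.0729 0.2861
2 0.7440 0.2023 0.4002
3 1.0170 0.2198 -0.2637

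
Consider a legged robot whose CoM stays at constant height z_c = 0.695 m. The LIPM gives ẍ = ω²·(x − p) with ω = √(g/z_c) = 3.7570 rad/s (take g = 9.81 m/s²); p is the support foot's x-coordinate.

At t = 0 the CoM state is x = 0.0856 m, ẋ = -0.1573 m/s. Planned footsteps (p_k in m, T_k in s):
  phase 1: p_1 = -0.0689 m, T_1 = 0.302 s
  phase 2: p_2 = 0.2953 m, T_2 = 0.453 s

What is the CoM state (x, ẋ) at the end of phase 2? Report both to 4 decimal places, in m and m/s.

x = 0.2297, ẋ = -0.0403

phase 1: p=-0.0689, T=0.302, ωT=1.134614, cosh=1.715760, sinh=1.394213; start (x,ẋ)=(0.085600, -0.157300) → end (x,ẋ)=(0.137811, 0.539391)
phase 2: p=0.2953, T=0.453, ωT=1.701921, cosh=2.833403, sinh=2.651070; start (x,ẋ)=(0.137811, 0.539391) → end (x,ẋ)=(0.229684, -0.040287)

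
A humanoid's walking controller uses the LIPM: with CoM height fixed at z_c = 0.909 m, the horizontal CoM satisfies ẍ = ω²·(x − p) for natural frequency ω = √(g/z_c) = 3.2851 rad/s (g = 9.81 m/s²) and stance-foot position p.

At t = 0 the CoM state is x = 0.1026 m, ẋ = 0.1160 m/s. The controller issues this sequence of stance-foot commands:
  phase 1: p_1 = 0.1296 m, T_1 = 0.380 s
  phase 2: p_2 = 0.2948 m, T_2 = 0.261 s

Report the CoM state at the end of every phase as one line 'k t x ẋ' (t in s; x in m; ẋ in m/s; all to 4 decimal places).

1 0.3800 0.1351 0.0769
2 0.6410 0.0954 -0.3999

phase 1: p=0.1296, T=0.380, ωT=1.248338, cosh=1.885764, sinh=1.598783; start (x,ẋ)=(0.102600, 0.116000) → end (x,ẋ)=(0.135139, 0.076940)
phase 2: p=0.2948, T=0.261, ωT=0.857411, cosh=1.390655, sinh=0.966396; start (x,ẋ)=(0.135139, 0.076940) → end (x,ẋ)=(0.095400, -0.399880)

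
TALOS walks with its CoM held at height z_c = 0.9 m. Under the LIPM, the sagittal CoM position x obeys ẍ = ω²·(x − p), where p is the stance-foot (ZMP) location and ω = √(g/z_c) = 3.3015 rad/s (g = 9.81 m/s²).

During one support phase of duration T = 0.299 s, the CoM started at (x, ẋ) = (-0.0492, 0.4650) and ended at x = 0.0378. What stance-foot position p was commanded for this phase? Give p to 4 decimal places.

p = 0.0942

ωT = 3.3015·0.299 = 0.987148; cosh(ωT) = 1.528105, sinh(ωT) = 1.155467
x(T) = p + (x₀−p)·cosh(ωT) + (ẋ₀/ω)·sinh(ωT) ⇒ p·(1 − cosh) = x(T) − x₀·cosh − (ẋ₀/ω)·sinh
numerator   = 0.0378 − (-0.0492)·1.528105 − (0.4650/3.3015)·1.155467 = -0.049759
denominator = 1 − 1.528105 = -0.528105
p = -0.049759 / -0.528105 = 0.0942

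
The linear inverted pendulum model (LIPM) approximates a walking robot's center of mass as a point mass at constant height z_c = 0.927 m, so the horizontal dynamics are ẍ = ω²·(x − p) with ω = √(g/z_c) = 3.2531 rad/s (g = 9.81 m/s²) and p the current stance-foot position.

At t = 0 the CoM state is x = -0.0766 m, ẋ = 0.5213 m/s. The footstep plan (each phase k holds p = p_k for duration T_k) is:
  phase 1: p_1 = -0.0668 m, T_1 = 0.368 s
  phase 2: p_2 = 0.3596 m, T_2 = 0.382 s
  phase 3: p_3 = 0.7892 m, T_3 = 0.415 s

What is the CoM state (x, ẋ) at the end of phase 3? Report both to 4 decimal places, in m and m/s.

x = 0.3661, ẋ = -0.8980

phase 1: p=-0.0668, T=0.368, ωT=1.197141, cosh=1.806347, sinh=1.504290; start (x,ẋ)=(-0.076600, 0.521300) → end (x,ẋ)=(0.156556, 0.893691)
phase 2: p=0.3596, T=0.382, ωT=1.242684, cosh=1.876755, sinh=1.588146; start (x,ẋ)=(0.156556, 0.893691) → end (x,ẋ)=(0.414832, 0.628234)
phase 3: p=0.7892, T=0.415, ωT=1.350036, cosh=2.058399, sinh=1.799168; start (x,ẋ)=(0.414832, 0.628234) → end (x,ẋ)=(0.366053, -0.897974)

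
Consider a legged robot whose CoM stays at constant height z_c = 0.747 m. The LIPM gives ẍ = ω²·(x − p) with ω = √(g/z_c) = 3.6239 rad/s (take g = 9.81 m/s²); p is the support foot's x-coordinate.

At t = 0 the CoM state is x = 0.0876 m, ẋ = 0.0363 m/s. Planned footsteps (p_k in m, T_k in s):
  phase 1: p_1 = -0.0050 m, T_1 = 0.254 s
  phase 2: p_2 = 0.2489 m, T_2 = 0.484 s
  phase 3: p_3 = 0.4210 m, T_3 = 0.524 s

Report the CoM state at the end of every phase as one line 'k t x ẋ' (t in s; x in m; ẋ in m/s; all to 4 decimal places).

phase 1: p=-0.0050, T=0.254, ωT=0.920471, cosh=1.454402, sinh=1.056070; start (x,ẋ)=(0.087600, 0.036300) → end (x,ẋ)=(0.140256, 0.407184)
phase 2: p=0.2489, T=0.484, ωT=1.753968, cosh=2.975283, sinh=2.802197; start (x,ẋ)=(0.140256, 0.407184) → end (x,ẋ)=(0.240510, 0.108220)
phase 3: p=0.4210, T=0.524, ωT=1.898924, cosh=3.414216, sinh=3.264486; start (x,ẋ)=(0.240510, 0.108220) → end (x,ẋ)=(-0.097745, -1.765742)

1 0.2540 0.1403 0.4072
2 0.7380 0.2405 0.1082
3 1.2620 -0.0977 -1.7657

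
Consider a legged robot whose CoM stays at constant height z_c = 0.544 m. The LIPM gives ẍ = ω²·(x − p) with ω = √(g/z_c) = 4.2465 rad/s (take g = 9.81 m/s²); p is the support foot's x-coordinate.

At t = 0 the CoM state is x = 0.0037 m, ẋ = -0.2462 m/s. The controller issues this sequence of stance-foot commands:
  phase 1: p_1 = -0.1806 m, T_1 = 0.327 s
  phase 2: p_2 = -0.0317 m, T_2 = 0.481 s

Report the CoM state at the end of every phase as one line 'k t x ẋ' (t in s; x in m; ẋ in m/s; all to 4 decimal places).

phase 1: p=-0.1806, T=0.327, ωT=1.388606, cosh=2.129339, sinh=1.879916; start (x,ẋ)=(0.003700, -0.246200) → end (x,ẋ)=(0.102845, 0.947035)
phase 2: p=-0.0317, T=0.481, ωT=2.042566, cosh=3.920034, sinh=3.790339; start (x,ẋ)=(0.102845, 0.947035) → end (x,ẋ)=(1.341025, 5.878003)

1 0.3270 0.1028 0.9470
2 0.8080 1.3410 5.8780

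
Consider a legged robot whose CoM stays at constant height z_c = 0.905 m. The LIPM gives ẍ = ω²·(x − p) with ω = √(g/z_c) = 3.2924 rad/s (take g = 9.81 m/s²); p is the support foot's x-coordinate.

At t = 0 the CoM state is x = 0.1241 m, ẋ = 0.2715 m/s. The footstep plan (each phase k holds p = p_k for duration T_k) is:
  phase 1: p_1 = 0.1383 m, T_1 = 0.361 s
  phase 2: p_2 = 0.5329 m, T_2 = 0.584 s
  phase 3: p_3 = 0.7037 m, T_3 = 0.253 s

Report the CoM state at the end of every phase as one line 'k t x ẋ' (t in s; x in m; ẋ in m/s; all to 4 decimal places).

1 0.3610 0.2356 0.4173
2 0.9450 -0.0813 -1.8182
3 1.1980 -0.8849 -4.8969

phase 1: p=0.1383, T=0.361, ωT=1.188556, cosh=1.793500, sinh=1.488839; start (x,ẋ)=(0.124100, 0.271500) → end (x,ẋ)=(0.235606, 0.417329)
phase 2: p=0.5329, T=0.584, ωT=1.922762, cosh=3.493012, sinh=3.346809; start (x,ẋ)=(0.235606, 0.417329) → end (x,ẋ)=(-0.081326, -1.818159)
phase 3: p=0.7037, T=0.253, ωT=0.832977, cosh=1.367455, sinh=0.932702; start (x,ẋ)=(-0.081326, -1.818159) → end (x,ẋ)=(-0.884853, -4.896930)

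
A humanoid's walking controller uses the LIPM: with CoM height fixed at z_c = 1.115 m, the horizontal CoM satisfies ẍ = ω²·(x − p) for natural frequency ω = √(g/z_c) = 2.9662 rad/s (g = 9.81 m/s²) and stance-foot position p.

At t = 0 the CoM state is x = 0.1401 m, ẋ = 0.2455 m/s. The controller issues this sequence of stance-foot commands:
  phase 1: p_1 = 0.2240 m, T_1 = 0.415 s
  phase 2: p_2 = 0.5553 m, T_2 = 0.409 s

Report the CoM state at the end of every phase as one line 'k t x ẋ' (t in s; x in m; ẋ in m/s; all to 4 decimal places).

1 0.4150 0.1977 0.0664
2 0.8240 -0.0650 -1.5048

phase 1: p=0.2240, T=0.415, ωT=1.230973, cosh=1.858284, sinh=1.566276; start (x,ẋ)=(0.140100, 0.245500) → end (x,ẋ)=(0.197724, 0.066419)
phase 2: p=0.5553, T=0.409, ωT=1.213176, cosh=1.830702, sinh=1.533450; start (x,ẋ)=(0.197724, 0.066419) → end (x,ẋ)=(-0.064978, -1.504848)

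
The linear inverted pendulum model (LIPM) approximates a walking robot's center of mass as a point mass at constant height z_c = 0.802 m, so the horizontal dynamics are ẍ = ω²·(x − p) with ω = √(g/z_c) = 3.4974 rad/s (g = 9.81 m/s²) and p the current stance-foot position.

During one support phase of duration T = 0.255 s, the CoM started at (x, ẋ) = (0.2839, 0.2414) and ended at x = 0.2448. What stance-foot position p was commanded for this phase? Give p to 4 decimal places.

ωT = 3.4974·0.255 = 0.891837; cosh(ωT) = 1.424755, sinh(ωT) = 1.014853
x(T) = p + (x₀−p)·cosh(ωT) + (ẋ₀/ω)·sinh(ωT) ⇒ p·(1 − cosh) = x(T) − x₀·cosh − (ẋ₀/ω)·sinh
numerator   = 0.2448 − (0.2839)·1.424755 − (0.2414/3.4974)·1.014853 = -0.229736
denominator = 1 − 1.424755 = -0.424755
p = -0.229736 / -0.424755 = 0.5409

p = 0.5409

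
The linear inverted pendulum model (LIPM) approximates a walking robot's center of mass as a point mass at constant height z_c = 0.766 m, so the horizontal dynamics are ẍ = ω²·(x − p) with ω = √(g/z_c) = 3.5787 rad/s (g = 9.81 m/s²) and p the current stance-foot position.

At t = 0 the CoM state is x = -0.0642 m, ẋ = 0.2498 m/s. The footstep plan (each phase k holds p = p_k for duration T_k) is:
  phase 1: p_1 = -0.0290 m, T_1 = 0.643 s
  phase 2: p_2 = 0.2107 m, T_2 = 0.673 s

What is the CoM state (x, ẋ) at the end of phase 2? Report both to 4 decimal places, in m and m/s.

x = 0.7876, ẋ = 2.1450

phase 1: p=-0.0290, T=0.643, ωT=2.301104, cosh=5.042675, sinh=4.942526; start (x,ẋ)=(-0.064200, 0.249800) → end (x,ẋ)=(0.138496, 0.637049)
phase 2: p=0.2107, T=0.673, ωT=2.408465, cosh=5.603419, sinh=5.513466; start (x,ẋ)=(0.138496, 0.637049) → end (x,ẋ)=(0.787567, 2.144982)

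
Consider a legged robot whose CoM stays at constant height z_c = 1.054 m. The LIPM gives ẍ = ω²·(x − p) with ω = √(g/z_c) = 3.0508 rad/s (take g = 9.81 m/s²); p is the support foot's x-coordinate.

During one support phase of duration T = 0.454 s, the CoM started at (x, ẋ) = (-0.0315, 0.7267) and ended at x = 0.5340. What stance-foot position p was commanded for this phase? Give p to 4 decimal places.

p = -0.1379

ωT = 3.0508·0.454 = 1.385063; cosh(ωT) = 2.122693, sinh(ωT) = 1.872385
x(T) = p + (x₀−p)·cosh(ωT) + (ẋ₀/ω)·sinh(ωT) ⇒ p·(1 − cosh) = x(T) − x₀·cosh − (ẋ₀/ω)·sinh
numerator   = 0.5340 − (-0.0315)·2.122693 − (0.7267/3.0508)·1.872385 = 0.154863
denominator = 1 − 2.122693 = -1.122693
p = 0.154863 / -1.122693 = -0.1379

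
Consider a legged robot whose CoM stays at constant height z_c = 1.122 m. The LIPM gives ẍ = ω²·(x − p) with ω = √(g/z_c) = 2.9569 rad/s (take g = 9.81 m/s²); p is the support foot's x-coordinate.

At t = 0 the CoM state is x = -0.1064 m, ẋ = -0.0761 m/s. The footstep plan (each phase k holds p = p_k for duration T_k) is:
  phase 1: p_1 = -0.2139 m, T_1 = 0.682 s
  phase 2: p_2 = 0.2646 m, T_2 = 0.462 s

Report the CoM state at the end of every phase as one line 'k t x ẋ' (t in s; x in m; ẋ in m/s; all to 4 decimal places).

phase 1: p=-0.2139, T=0.682, ωT=2.016606, cosh=3.822944, sinh=3.689838; start (x,ẋ)=(-0.106400, -0.076100) → end (x,ẋ)=(0.102103, 0.881951)
phase 2: p=0.2646, T=0.462, ωT=1.366088, cosh=2.087544, sinh=1.832441; start (x,ẋ)=(0.102103, 0.881951) → end (x,ẋ)=(0.471941, 0.960648)

1 0.6820 0.1021 0.8820
2 1.1440 0.4719 0.9606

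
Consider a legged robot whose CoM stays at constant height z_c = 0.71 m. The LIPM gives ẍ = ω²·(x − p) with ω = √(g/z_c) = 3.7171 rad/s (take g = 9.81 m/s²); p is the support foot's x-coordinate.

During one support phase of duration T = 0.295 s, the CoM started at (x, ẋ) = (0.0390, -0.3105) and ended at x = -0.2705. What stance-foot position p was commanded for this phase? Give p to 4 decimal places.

ωT = 3.7171·0.295 = 1.096544; cosh(ωT) = 1.663913, sinh(ωT) = 1.329890
x(T) = p + (x₀−p)·cosh(ωT) + (ẋ₀/ω)·sinh(ωT) ⇒ p·(1 − cosh) = x(T) − x₀·cosh − (ẋ₀/ω)·sinh
numerator   = -0.2705 − (0.0390)·1.663913 − (-0.3105/3.7171)·1.329890 = -0.224303
denominator = 1 − 1.663913 = -0.663913
p = -0.224303 / -0.663913 = 0.3379

p = 0.3379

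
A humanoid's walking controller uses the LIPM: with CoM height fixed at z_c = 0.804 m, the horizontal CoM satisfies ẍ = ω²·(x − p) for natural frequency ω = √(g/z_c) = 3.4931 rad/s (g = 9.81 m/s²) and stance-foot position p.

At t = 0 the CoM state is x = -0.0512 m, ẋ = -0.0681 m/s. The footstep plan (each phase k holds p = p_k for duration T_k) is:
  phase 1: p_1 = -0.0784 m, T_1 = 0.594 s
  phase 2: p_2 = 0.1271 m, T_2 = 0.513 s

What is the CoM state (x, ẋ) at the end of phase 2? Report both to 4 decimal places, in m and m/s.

phase 1: p=-0.0784, T=0.594, ωT=2.074901, cosh=4.044665, sinh=3.919096; start (x,ẋ)=(-0.051200, -0.068100) → end (x,ẋ)=(-0.044790, 0.096921)
phase 2: p=0.1271, T=0.513, ωT=1.791960, cosh=3.083919, sinh=2.917286; start (x,ẋ)=(-0.044790, 0.096921) → end (x,ẋ)=(-0.322051, -1.452729)

x = -0.3221, ẋ = -1.4527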